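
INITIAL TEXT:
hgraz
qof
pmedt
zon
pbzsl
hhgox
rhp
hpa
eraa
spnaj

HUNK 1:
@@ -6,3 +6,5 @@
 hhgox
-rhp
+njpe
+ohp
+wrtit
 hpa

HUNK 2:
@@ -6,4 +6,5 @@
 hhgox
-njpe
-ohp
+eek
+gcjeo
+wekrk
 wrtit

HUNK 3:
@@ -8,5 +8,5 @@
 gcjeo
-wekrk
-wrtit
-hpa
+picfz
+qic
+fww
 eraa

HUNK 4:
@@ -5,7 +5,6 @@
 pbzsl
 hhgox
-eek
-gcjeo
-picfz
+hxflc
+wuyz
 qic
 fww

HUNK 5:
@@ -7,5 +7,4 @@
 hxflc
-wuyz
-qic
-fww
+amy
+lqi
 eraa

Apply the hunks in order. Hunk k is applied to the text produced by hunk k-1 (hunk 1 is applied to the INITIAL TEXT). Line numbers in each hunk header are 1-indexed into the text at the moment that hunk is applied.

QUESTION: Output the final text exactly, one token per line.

Hunk 1: at line 6 remove [rhp] add [njpe,ohp,wrtit] -> 12 lines: hgraz qof pmedt zon pbzsl hhgox njpe ohp wrtit hpa eraa spnaj
Hunk 2: at line 6 remove [njpe,ohp] add [eek,gcjeo,wekrk] -> 13 lines: hgraz qof pmedt zon pbzsl hhgox eek gcjeo wekrk wrtit hpa eraa spnaj
Hunk 3: at line 8 remove [wekrk,wrtit,hpa] add [picfz,qic,fww] -> 13 lines: hgraz qof pmedt zon pbzsl hhgox eek gcjeo picfz qic fww eraa spnaj
Hunk 4: at line 5 remove [eek,gcjeo,picfz] add [hxflc,wuyz] -> 12 lines: hgraz qof pmedt zon pbzsl hhgox hxflc wuyz qic fww eraa spnaj
Hunk 5: at line 7 remove [wuyz,qic,fww] add [amy,lqi] -> 11 lines: hgraz qof pmedt zon pbzsl hhgox hxflc amy lqi eraa spnaj

Answer: hgraz
qof
pmedt
zon
pbzsl
hhgox
hxflc
amy
lqi
eraa
spnaj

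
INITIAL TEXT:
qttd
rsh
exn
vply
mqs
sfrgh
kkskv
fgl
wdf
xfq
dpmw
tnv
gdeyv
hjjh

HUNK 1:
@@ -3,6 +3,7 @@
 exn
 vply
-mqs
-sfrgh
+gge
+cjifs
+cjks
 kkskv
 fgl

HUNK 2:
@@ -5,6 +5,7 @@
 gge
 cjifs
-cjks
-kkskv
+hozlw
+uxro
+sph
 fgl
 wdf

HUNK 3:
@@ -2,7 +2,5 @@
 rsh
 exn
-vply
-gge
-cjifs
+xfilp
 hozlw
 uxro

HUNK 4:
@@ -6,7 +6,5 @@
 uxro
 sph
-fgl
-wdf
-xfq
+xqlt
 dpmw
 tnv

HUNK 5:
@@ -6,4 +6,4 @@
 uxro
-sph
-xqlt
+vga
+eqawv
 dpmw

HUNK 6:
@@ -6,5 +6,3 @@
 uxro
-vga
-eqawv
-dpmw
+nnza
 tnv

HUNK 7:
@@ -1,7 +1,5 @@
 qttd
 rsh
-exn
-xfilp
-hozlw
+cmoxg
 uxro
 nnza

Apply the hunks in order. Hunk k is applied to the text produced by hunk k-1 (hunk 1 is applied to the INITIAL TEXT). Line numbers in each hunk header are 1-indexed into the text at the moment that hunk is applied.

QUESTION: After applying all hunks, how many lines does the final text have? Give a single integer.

Hunk 1: at line 3 remove [mqs,sfrgh] add [gge,cjifs,cjks] -> 15 lines: qttd rsh exn vply gge cjifs cjks kkskv fgl wdf xfq dpmw tnv gdeyv hjjh
Hunk 2: at line 5 remove [cjks,kkskv] add [hozlw,uxro,sph] -> 16 lines: qttd rsh exn vply gge cjifs hozlw uxro sph fgl wdf xfq dpmw tnv gdeyv hjjh
Hunk 3: at line 2 remove [vply,gge,cjifs] add [xfilp] -> 14 lines: qttd rsh exn xfilp hozlw uxro sph fgl wdf xfq dpmw tnv gdeyv hjjh
Hunk 4: at line 6 remove [fgl,wdf,xfq] add [xqlt] -> 12 lines: qttd rsh exn xfilp hozlw uxro sph xqlt dpmw tnv gdeyv hjjh
Hunk 5: at line 6 remove [sph,xqlt] add [vga,eqawv] -> 12 lines: qttd rsh exn xfilp hozlw uxro vga eqawv dpmw tnv gdeyv hjjh
Hunk 6: at line 6 remove [vga,eqawv,dpmw] add [nnza] -> 10 lines: qttd rsh exn xfilp hozlw uxro nnza tnv gdeyv hjjh
Hunk 7: at line 1 remove [exn,xfilp,hozlw] add [cmoxg] -> 8 lines: qttd rsh cmoxg uxro nnza tnv gdeyv hjjh
Final line count: 8

Answer: 8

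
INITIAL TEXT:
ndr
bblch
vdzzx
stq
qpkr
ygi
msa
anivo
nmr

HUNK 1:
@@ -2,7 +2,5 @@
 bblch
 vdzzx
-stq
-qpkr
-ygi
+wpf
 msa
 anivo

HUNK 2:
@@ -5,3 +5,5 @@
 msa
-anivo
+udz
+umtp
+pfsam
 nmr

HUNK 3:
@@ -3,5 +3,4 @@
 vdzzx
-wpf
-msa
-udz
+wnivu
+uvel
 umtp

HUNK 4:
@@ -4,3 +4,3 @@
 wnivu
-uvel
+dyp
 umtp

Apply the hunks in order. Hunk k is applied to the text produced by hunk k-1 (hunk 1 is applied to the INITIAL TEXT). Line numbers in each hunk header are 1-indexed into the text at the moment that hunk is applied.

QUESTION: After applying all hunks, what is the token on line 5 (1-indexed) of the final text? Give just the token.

Hunk 1: at line 2 remove [stq,qpkr,ygi] add [wpf] -> 7 lines: ndr bblch vdzzx wpf msa anivo nmr
Hunk 2: at line 5 remove [anivo] add [udz,umtp,pfsam] -> 9 lines: ndr bblch vdzzx wpf msa udz umtp pfsam nmr
Hunk 3: at line 3 remove [wpf,msa,udz] add [wnivu,uvel] -> 8 lines: ndr bblch vdzzx wnivu uvel umtp pfsam nmr
Hunk 4: at line 4 remove [uvel] add [dyp] -> 8 lines: ndr bblch vdzzx wnivu dyp umtp pfsam nmr
Final line 5: dyp

Answer: dyp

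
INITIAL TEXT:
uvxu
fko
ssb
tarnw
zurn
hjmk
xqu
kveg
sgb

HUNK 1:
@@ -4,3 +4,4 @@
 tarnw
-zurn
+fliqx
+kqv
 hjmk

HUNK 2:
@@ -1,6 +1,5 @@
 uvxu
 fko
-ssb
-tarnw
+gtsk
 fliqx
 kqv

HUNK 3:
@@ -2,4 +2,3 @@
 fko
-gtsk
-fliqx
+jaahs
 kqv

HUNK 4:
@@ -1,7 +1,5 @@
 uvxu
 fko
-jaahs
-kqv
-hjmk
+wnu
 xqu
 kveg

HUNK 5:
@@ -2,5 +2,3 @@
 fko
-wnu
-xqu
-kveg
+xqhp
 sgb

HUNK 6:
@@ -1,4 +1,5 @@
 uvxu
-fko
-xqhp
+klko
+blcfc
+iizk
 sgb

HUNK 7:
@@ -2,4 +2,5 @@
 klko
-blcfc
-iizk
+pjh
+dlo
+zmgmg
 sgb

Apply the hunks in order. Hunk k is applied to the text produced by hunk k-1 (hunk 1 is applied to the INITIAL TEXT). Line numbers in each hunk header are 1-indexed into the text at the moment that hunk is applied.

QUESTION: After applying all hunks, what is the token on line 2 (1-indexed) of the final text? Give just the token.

Hunk 1: at line 4 remove [zurn] add [fliqx,kqv] -> 10 lines: uvxu fko ssb tarnw fliqx kqv hjmk xqu kveg sgb
Hunk 2: at line 1 remove [ssb,tarnw] add [gtsk] -> 9 lines: uvxu fko gtsk fliqx kqv hjmk xqu kveg sgb
Hunk 3: at line 2 remove [gtsk,fliqx] add [jaahs] -> 8 lines: uvxu fko jaahs kqv hjmk xqu kveg sgb
Hunk 4: at line 1 remove [jaahs,kqv,hjmk] add [wnu] -> 6 lines: uvxu fko wnu xqu kveg sgb
Hunk 5: at line 2 remove [wnu,xqu,kveg] add [xqhp] -> 4 lines: uvxu fko xqhp sgb
Hunk 6: at line 1 remove [fko,xqhp] add [klko,blcfc,iizk] -> 5 lines: uvxu klko blcfc iizk sgb
Hunk 7: at line 2 remove [blcfc,iizk] add [pjh,dlo,zmgmg] -> 6 lines: uvxu klko pjh dlo zmgmg sgb
Final line 2: klko

Answer: klko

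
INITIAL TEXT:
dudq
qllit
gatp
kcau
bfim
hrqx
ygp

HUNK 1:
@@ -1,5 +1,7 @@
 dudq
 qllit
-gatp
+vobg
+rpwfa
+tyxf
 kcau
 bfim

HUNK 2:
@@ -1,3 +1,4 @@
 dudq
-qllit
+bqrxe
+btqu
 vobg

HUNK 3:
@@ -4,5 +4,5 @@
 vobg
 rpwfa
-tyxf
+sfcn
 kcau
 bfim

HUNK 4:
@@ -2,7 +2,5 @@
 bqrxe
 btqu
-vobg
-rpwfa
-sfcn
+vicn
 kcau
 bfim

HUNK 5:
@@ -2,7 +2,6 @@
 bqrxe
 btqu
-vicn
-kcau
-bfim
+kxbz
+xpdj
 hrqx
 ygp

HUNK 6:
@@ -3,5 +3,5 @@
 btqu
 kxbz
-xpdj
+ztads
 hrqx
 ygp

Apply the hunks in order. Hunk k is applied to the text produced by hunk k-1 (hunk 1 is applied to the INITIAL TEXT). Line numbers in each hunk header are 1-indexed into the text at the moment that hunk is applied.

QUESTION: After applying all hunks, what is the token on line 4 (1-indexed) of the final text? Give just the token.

Answer: kxbz

Derivation:
Hunk 1: at line 1 remove [gatp] add [vobg,rpwfa,tyxf] -> 9 lines: dudq qllit vobg rpwfa tyxf kcau bfim hrqx ygp
Hunk 2: at line 1 remove [qllit] add [bqrxe,btqu] -> 10 lines: dudq bqrxe btqu vobg rpwfa tyxf kcau bfim hrqx ygp
Hunk 3: at line 4 remove [tyxf] add [sfcn] -> 10 lines: dudq bqrxe btqu vobg rpwfa sfcn kcau bfim hrqx ygp
Hunk 4: at line 2 remove [vobg,rpwfa,sfcn] add [vicn] -> 8 lines: dudq bqrxe btqu vicn kcau bfim hrqx ygp
Hunk 5: at line 2 remove [vicn,kcau,bfim] add [kxbz,xpdj] -> 7 lines: dudq bqrxe btqu kxbz xpdj hrqx ygp
Hunk 6: at line 3 remove [xpdj] add [ztads] -> 7 lines: dudq bqrxe btqu kxbz ztads hrqx ygp
Final line 4: kxbz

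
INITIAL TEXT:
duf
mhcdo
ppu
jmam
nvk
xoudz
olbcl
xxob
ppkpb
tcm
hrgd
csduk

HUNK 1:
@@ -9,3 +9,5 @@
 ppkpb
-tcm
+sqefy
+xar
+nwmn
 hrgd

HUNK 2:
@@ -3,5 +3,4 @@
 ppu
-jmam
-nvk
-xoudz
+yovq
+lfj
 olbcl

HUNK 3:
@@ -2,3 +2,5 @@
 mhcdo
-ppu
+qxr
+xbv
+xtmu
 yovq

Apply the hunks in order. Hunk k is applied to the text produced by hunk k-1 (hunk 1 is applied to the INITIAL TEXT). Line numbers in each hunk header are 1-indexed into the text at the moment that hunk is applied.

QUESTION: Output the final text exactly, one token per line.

Answer: duf
mhcdo
qxr
xbv
xtmu
yovq
lfj
olbcl
xxob
ppkpb
sqefy
xar
nwmn
hrgd
csduk

Derivation:
Hunk 1: at line 9 remove [tcm] add [sqefy,xar,nwmn] -> 14 lines: duf mhcdo ppu jmam nvk xoudz olbcl xxob ppkpb sqefy xar nwmn hrgd csduk
Hunk 2: at line 3 remove [jmam,nvk,xoudz] add [yovq,lfj] -> 13 lines: duf mhcdo ppu yovq lfj olbcl xxob ppkpb sqefy xar nwmn hrgd csduk
Hunk 3: at line 2 remove [ppu] add [qxr,xbv,xtmu] -> 15 lines: duf mhcdo qxr xbv xtmu yovq lfj olbcl xxob ppkpb sqefy xar nwmn hrgd csduk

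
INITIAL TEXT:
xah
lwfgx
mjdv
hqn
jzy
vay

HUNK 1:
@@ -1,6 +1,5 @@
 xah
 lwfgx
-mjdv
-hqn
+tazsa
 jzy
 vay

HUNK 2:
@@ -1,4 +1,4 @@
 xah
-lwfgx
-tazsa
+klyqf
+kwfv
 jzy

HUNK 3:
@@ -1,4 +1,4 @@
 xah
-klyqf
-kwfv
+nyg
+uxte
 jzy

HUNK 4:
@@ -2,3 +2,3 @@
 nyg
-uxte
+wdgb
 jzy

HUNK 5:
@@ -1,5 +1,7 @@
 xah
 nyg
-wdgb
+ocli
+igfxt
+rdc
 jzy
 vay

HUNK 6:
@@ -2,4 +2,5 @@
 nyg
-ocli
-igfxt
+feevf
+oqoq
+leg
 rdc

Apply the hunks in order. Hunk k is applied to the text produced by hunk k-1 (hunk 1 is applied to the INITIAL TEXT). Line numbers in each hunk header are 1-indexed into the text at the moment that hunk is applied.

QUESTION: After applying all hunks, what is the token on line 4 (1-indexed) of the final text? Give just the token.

Answer: oqoq

Derivation:
Hunk 1: at line 1 remove [mjdv,hqn] add [tazsa] -> 5 lines: xah lwfgx tazsa jzy vay
Hunk 2: at line 1 remove [lwfgx,tazsa] add [klyqf,kwfv] -> 5 lines: xah klyqf kwfv jzy vay
Hunk 3: at line 1 remove [klyqf,kwfv] add [nyg,uxte] -> 5 lines: xah nyg uxte jzy vay
Hunk 4: at line 2 remove [uxte] add [wdgb] -> 5 lines: xah nyg wdgb jzy vay
Hunk 5: at line 1 remove [wdgb] add [ocli,igfxt,rdc] -> 7 lines: xah nyg ocli igfxt rdc jzy vay
Hunk 6: at line 2 remove [ocli,igfxt] add [feevf,oqoq,leg] -> 8 lines: xah nyg feevf oqoq leg rdc jzy vay
Final line 4: oqoq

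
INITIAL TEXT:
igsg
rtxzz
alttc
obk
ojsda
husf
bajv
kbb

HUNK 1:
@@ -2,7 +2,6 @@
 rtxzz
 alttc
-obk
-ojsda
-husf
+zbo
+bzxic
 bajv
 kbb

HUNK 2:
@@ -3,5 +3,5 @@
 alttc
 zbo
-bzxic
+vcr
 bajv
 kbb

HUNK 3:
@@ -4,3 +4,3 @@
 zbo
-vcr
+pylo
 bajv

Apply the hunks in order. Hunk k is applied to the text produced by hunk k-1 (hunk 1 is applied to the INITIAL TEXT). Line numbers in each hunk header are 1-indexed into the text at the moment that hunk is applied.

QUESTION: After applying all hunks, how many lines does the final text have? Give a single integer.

Answer: 7

Derivation:
Hunk 1: at line 2 remove [obk,ojsda,husf] add [zbo,bzxic] -> 7 lines: igsg rtxzz alttc zbo bzxic bajv kbb
Hunk 2: at line 3 remove [bzxic] add [vcr] -> 7 lines: igsg rtxzz alttc zbo vcr bajv kbb
Hunk 3: at line 4 remove [vcr] add [pylo] -> 7 lines: igsg rtxzz alttc zbo pylo bajv kbb
Final line count: 7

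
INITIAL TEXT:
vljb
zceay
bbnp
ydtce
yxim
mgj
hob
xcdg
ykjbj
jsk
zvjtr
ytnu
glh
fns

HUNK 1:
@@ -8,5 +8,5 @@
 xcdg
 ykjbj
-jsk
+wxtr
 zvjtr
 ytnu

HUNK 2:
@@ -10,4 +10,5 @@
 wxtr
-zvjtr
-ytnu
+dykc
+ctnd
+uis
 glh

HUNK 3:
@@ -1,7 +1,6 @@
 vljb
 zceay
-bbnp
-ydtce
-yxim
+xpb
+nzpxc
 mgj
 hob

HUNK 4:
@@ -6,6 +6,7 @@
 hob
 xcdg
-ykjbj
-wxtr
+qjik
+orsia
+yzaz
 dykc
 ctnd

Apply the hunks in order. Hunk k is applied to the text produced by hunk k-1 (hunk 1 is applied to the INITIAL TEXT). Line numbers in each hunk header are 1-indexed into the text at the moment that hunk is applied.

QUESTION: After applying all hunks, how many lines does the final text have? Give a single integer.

Hunk 1: at line 8 remove [jsk] add [wxtr] -> 14 lines: vljb zceay bbnp ydtce yxim mgj hob xcdg ykjbj wxtr zvjtr ytnu glh fns
Hunk 2: at line 10 remove [zvjtr,ytnu] add [dykc,ctnd,uis] -> 15 lines: vljb zceay bbnp ydtce yxim mgj hob xcdg ykjbj wxtr dykc ctnd uis glh fns
Hunk 3: at line 1 remove [bbnp,ydtce,yxim] add [xpb,nzpxc] -> 14 lines: vljb zceay xpb nzpxc mgj hob xcdg ykjbj wxtr dykc ctnd uis glh fns
Hunk 4: at line 6 remove [ykjbj,wxtr] add [qjik,orsia,yzaz] -> 15 lines: vljb zceay xpb nzpxc mgj hob xcdg qjik orsia yzaz dykc ctnd uis glh fns
Final line count: 15

Answer: 15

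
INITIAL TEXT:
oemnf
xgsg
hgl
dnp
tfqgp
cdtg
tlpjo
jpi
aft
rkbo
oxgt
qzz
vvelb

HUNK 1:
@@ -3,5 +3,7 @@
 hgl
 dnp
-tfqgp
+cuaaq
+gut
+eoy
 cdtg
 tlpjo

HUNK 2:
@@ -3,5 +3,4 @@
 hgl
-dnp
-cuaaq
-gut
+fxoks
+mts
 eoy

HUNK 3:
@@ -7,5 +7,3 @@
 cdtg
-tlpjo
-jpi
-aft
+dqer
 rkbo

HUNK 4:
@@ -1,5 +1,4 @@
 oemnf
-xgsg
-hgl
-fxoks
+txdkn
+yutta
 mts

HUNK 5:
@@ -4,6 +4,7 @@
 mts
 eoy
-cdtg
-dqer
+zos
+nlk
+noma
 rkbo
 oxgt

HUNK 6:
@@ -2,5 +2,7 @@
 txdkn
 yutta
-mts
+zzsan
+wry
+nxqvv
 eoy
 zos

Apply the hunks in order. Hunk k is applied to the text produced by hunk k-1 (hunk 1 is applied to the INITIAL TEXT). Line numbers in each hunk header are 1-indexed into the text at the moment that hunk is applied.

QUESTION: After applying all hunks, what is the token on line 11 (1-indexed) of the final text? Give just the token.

Answer: rkbo

Derivation:
Hunk 1: at line 3 remove [tfqgp] add [cuaaq,gut,eoy] -> 15 lines: oemnf xgsg hgl dnp cuaaq gut eoy cdtg tlpjo jpi aft rkbo oxgt qzz vvelb
Hunk 2: at line 3 remove [dnp,cuaaq,gut] add [fxoks,mts] -> 14 lines: oemnf xgsg hgl fxoks mts eoy cdtg tlpjo jpi aft rkbo oxgt qzz vvelb
Hunk 3: at line 7 remove [tlpjo,jpi,aft] add [dqer] -> 12 lines: oemnf xgsg hgl fxoks mts eoy cdtg dqer rkbo oxgt qzz vvelb
Hunk 4: at line 1 remove [xgsg,hgl,fxoks] add [txdkn,yutta] -> 11 lines: oemnf txdkn yutta mts eoy cdtg dqer rkbo oxgt qzz vvelb
Hunk 5: at line 4 remove [cdtg,dqer] add [zos,nlk,noma] -> 12 lines: oemnf txdkn yutta mts eoy zos nlk noma rkbo oxgt qzz vvelb
Hunk 6: at line 2 remove [mts] add [zzsan,wry,nxqvv] -> 14 lines: oemnf txdkn yutta zzsan wry nxqvv eoy zos nlk noma rkbo oxgt qzz vvelb
Final line 11: rkbo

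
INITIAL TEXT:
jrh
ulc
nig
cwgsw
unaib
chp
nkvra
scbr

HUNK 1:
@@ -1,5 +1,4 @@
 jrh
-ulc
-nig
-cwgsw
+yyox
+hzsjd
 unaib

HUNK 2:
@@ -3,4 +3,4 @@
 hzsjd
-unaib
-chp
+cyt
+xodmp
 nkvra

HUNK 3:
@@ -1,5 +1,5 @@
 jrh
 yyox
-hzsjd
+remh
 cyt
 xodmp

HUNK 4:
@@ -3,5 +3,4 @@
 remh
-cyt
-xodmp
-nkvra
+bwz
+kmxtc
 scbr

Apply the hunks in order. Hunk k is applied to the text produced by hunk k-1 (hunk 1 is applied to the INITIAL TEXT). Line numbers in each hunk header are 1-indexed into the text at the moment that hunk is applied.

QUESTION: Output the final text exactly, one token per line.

Hunk 1: at line 1 remove [ulc,nig,cwgsw] add [yyox,hzsjd] -> 7 lines: jrh yyox hzsjd unaib chp nkvra scbr
Hunk 2: at line 3 remove [unaib,chp] add [cyt,xodmp] -> 7 lines: jrh yyox hzsjd cyt xodmp nkvra scbr
Hunk 3: at line 1 remove [hzsjd] add [remh] -> 7 lines: jrh yyox remh cyt xodmp nkvra scbr
Hunk 4: at line 3 remove [cyt,xodmp,nkvra] add [bwz,kmxtc] -> 6 lines: jrh yyox remh bwz kmxtc scbr

Answer: jrh
yyox
remh
bwz
kmxtc
scbr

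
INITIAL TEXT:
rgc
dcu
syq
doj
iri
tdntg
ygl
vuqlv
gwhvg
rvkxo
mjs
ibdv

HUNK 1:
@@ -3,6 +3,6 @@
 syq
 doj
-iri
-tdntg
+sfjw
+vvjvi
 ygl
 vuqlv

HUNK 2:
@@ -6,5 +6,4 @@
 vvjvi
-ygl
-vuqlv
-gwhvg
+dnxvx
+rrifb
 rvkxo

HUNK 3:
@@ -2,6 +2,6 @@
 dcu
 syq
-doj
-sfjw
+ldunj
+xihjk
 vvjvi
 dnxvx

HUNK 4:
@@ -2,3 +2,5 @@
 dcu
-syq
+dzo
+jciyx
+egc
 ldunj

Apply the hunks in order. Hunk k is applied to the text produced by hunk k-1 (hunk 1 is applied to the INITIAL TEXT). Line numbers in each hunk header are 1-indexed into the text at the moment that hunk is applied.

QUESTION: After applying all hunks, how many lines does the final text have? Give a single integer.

Answer: 13

Derivation:
Hunk 1: at line 3 remove [iri,tdntg] add [sfjw,vvjvi] -> 12 lines: rgc dcu syq doj sfjw vvjvi ygl vuqlv gwhvg rvkxo mjs ibdv
Hunk 2: at line 6 remove [ygl,vuqlv,gwhvg] add [dnxvx,rrifb] -> 11 lines: rgc dcu syq doj sfjw vvjvi dnxvx rrifb rvkxo mjs ibdv
Hunk 3: at line 2 remove [doj,sfjw] add [ldunj,xihjk] -> 11 lines: rgc dcu syq ldunj xihjk vvjvi dnxvx rrifb rvkxo mjs ibdv
Hunk 4: at line 2 remove [syq] add [dzo,jciyx,egc] -> 13 lines: rgc dcu dzo jciyx egc ldunj xihjk vvjvi dnxvx rrifb rvkxo mjs ibdv
Final line count: 13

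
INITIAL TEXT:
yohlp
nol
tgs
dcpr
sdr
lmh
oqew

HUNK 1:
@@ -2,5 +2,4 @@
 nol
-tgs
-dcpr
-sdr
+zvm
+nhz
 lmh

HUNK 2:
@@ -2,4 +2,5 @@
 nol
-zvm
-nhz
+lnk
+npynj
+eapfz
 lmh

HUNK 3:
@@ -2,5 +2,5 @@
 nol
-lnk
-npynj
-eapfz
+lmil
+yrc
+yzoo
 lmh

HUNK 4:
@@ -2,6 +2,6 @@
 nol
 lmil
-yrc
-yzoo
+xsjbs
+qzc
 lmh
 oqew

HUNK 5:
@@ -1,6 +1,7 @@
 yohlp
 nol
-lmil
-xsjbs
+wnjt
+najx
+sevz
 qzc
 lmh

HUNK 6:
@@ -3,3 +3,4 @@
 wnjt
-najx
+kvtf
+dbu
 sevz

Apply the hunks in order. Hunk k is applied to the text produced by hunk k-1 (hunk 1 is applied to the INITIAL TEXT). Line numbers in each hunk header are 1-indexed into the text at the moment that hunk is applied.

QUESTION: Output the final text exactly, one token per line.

Answer: yohlp
nol
wnjt
kvtf
dbu
sevz
qzc
lmh
oqew

Derivation:
Hunk 1: at line 2 remove [tgs,dcpr,sdr] add [zvm,nhz] -> 6 lines: yohlp nol zvm nhz lmh oqew
Hunk 2: at line 2 remove [zvm,nhz] add [lnk,npynj,eapfz] -> 7 lines: yohlp nol lnk npynj eapfz lmh oqew
Hunk 3: at line 2 remove [lnk,npynj,eapfz] add [lmil,yrc,yzoo] -> 7 lines: yohlp nol lmil yrc yzoo lmh oqew
Hunk 4: at line 2 remove [yrc,yzoo] add [xsjbs,qzc] -> 7 lines: yohlp nol lmil xsjbs qzc lmh oqew
Hunk 5: at line 1 remove [lmil,xsjbs] add [wnjt,najx,sevz] -> 8 lines: yohlp nol wnjt najx sevz qzc lmh oqew
Hunk 6: at line 3 remove [najx] add [kvtf,dbu] -> 9 lines: yohlp nol wnjt kvtf dbu sevz qzc lmh oqew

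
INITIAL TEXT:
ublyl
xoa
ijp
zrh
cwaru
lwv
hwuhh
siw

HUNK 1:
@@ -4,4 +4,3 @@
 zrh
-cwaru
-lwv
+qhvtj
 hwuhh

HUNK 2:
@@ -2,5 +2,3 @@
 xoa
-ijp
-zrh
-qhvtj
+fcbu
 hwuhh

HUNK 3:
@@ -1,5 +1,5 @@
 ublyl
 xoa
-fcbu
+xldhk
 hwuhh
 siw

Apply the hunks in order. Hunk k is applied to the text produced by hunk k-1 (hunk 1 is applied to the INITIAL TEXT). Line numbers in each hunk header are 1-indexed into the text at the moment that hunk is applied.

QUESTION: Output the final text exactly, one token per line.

Hunk 1: at line 4 remove [cwaru,lwv] add [qhvtj] -> 7 lines: ublyl xoa ijp zrh qhvtj hwuhh siw
Hunk 2: at line 2 remove [ijp,zrh,qhvtj] add [fcbu] -> 5 lines: ublyl xoa fcbu hwuhh siw
Hunk 3: at line 1 remove [fcbu] add [xldhk] -> 5 lines: ublyl xoa xldhk hwuhh siw

Answer: ublyl
xoa
xldhk
hwuhh
siw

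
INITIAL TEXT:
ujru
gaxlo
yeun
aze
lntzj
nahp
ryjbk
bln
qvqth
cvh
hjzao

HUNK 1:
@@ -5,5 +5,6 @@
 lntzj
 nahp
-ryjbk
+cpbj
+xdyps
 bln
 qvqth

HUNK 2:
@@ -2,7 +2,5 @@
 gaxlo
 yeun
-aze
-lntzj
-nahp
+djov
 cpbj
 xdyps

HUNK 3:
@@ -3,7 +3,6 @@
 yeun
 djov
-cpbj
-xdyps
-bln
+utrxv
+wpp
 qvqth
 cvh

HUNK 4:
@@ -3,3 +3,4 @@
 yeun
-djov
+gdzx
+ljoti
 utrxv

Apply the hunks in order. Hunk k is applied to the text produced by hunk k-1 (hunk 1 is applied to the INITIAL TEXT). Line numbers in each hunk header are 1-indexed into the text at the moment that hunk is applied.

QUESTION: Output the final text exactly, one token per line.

Hunk 1: at line 5 remove [ryjbk] add [cpbj,xdyps] -> 12 lines: ujru gaxlo yeun aze lntzj nahp cpbj xdyps bln qvqth cvh hjzao
Hunk 2: at line 2 remove [aze,lntzj,nahp] add [djov] -> 10 lines: ujru gaxlo yeun djov cpbj xdyps bln qvqth cvh hjzao
Hunk 3: at line 3 remove [cpbj,xdyps,bln] add [utrxv,wpp] -> 9 lines: ujru gaxlo yeun djov utrxv wpp qvqth cvh hjzao
Hunk 4: at line 3 remove [djov] add [gdzx,ljoti] -> 10 lines: ujru gaxlo yeun gdzx ljoti utrxv wpp qvqth cvh hjzao

Answer: ujru
gaxlo
yeun
gdzx
ljoti
utrxv
wpp
qvqth
cvh
hjzao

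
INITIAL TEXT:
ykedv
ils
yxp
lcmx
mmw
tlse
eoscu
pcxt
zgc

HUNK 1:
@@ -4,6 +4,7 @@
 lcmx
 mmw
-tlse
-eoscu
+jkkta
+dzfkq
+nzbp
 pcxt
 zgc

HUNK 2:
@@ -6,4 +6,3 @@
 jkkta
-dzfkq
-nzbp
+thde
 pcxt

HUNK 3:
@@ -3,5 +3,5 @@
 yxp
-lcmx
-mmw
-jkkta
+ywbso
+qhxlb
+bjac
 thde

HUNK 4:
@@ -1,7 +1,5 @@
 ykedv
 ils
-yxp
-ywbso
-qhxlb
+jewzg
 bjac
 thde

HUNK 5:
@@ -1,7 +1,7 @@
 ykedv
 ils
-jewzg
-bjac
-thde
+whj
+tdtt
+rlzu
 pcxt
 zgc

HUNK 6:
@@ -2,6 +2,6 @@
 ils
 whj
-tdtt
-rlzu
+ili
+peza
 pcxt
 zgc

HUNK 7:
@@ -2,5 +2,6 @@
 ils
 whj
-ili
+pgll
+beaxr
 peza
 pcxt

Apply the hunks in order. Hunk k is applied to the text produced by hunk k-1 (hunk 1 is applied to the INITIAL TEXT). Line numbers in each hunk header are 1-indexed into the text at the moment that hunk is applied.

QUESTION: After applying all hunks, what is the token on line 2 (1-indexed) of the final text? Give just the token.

Answer: ils

Derivation:
Hunk 1: at line 4 remove [tlse,eoscu] add [jkkta,dzfkq,nzbp] -> 10 lines: ykedv ils yxp lcmx mmw jkkta dzfkq nzbp pcxt zgc
Hunk 2: at line 6 remove [dzfkq,nzbp] add [thde] -> 9 lines: ykedv ils yxp lcmx mmw jkkta thde pcxt zgc
Hunk 3: at line 3 remove [lcmx,mmw,jkkta] add [ywbso,qhxlb,bjac] -> 9 lines: ykedv ils yxp ywbso qhxlb bjac thde pcxt zgc
Hunk 4: at line 1 remove [yxp,ywbso,qhxlb] add [jewzg] -> 7 lines: ykedv ils jewzg bjac thde pcxt zgc
Hunk 5: at line 1 remove [jewzg,bjac,thde] add [whj,tdtt,rlzu] -> 7 lines: ykedv ils whj tdtt rlzu pcxt zgc
Hunk 6: at line 2 remove [tdtt,rlzu] add [ili,peza] -> 7 lines: ykedv ils whj ili peza pcxt zgc
Hunk 7: at line 2 remove [ili] add [pgll,beaxr] -> 8 lines: ykedv ils whj pgll beaxr peza pcxt zgc
Final line 2: ils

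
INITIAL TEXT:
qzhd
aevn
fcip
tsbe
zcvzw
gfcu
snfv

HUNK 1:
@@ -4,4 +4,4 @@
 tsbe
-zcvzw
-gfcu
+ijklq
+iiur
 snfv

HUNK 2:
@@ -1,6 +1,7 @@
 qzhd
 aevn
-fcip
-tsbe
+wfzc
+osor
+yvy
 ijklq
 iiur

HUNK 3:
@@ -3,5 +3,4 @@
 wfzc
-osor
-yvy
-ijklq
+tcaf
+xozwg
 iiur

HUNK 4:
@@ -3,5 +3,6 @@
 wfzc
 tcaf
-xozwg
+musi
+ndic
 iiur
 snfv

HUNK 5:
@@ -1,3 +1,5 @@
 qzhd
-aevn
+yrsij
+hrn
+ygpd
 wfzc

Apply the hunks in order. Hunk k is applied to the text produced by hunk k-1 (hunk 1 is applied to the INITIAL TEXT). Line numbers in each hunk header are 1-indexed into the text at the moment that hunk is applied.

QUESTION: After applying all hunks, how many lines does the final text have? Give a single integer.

Hunk 1: at line 4 remove [zcvzw,gfcu] add [ijklq,iiur] -> 7 lines: qzhd aevn fcip tsbe ijklq iiur snfv
Hunk 2: at line 1 remove [fcip,tsbe] add [wfzc,osor,yvy] -> 8 lines: qzhd aevn wfzc osor yvy ijklq iiur snfv
Hunk 3: at line 3 remove [osor,yvy,ijklq] add [tcaf,xozwg] -> 7 lines: qzhd aevn wfzc tcaf xozwg iiur snfv
Hunk 4: at line 3 remove [xozwg] add [musi,ndic] -> 8 lines: qzhd aevn wfzc tcaf musi ndic iiur snfv
Hunk 5: at line 1 remove [aevn] add [yrsij,hrn,ygpd] -> 10 lines: qzhd yrsij hrn ygpd wfzc tcaf musi ndic iiur snfv
Final line count: 10

Answer: 10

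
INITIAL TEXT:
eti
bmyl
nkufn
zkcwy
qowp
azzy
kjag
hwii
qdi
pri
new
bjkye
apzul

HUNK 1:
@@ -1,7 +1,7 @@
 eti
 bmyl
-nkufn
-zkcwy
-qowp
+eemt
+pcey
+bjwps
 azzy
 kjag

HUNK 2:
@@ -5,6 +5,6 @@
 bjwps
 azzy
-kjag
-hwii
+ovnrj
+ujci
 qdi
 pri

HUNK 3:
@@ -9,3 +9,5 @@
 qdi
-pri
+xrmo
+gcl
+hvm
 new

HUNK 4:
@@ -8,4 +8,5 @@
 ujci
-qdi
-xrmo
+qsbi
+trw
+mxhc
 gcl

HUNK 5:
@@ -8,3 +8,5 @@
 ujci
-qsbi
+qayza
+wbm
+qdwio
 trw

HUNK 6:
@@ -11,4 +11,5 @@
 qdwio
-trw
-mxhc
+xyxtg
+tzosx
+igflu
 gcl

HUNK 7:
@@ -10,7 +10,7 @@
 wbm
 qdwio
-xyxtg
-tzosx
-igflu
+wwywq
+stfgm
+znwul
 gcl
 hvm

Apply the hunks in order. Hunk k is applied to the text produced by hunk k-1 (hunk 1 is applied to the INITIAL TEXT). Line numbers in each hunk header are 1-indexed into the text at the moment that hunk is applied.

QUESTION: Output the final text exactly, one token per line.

Hunk 1: at line 1 remove [nkufn,zkcwy,qowp] add [eemt,pcey,bjwps] -> 13 lines: eti bmyl eemt pcey bjwps azzy kjag hwii qdi pri new bjkye apzul
Hunk 2: at line 5 remove [kjag,hwii] add [ovnrj,ujci] -> 13 lines: eti bmyl eemt pcey bjwps azzy ovnrj ujci qdi pri new bjkye apzul
Hunk 3: at line 9 remove [pri] add [xrmo,gcl,hvm] -> 15 lines: eti bmyl eemt pcey bjwps azzy ovnrj ujci qdi xrmo gcl hvm new bjkye apzul
Hunk 4: at line 8 remove [qdi,xrmo] add [qsbi,trw,mxhc] -> 16 lines: eti bmyl eemt pcey bjwps azzy ovnrj ujci qsbi trw mxhc gcl hvm new bjkye apzul
Hunk 5: at line 8 remove [qsbi] add [qayza,wbm,qdwio] -> 18 lines: eti bmyl eemt pcey bjwps azzy ovnrj ujci qayza wbm qdwio trw mxhc gcl hvm new bjkye apzul
Hunk 6: at line 11 remove [trw,mxhc] add [xyxtg,tzosx,igflu] -> 19 lines: eti bmyl eemt pcey bjwps azzy ovnrj ujci qayza wbm qdwio xyxtg tzosx igflu gcl hvm new bjkye apzul
Hunk 7: at line 10 remove [xyxtg,tzosx,igflu] add [wwywq,stfgm,znwul] -> 19 lines: eti bmyl eemt pcey bjwps azzy ovnrj ujci qayza wbm qdwio wwywq stfgm znwul gcl hvm new bjkye apzul

Answer: eti
bmyl
eemt
pcey
bjwps
azzy
ovnrj
ujci
qayza
wbm
qdwio
wwywq
stfgm
znwul
gcl
hvm
new
bjkye
apzul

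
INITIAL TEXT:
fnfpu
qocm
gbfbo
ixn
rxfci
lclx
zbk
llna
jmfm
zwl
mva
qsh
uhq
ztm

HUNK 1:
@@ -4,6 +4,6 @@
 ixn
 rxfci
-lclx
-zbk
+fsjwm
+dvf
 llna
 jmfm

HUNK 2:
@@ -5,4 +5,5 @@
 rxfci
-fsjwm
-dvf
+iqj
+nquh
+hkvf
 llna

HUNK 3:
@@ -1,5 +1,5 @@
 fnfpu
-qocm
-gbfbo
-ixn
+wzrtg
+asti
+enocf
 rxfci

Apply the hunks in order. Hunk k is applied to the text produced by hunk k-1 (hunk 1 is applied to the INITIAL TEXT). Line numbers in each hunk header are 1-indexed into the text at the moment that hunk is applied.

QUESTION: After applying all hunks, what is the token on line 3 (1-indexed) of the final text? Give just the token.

Answer: asti

Derivation:
Hunk 1: at line 4 remove [lclx,zbk] add [fsjwm,dvf] -> 14 lines: fnfpu qocm gbfbo ixn rxfci fsjwm dvf llna jmfm zwl mva qsh uhq ztm
Hunk 2: at line 5 remove [fsjwm,dvf] add [iqj,nquh,hkvf] -> 15 lines: fnfpu qocm gbfbo ixn rxfci iqj nquh hkvf llna jmfm zwl mva qsh uhq ztm
Hunk 3: at line 1 remove [qocm,gbfbo,ixn] add [wzrtg,asti,enocf] -> 15 lines: fnfpu wzrtg asti enocf rxfci iqj nquh hkvf llna jmfm zwl mva qsh uhq ztm
Final line 3: asti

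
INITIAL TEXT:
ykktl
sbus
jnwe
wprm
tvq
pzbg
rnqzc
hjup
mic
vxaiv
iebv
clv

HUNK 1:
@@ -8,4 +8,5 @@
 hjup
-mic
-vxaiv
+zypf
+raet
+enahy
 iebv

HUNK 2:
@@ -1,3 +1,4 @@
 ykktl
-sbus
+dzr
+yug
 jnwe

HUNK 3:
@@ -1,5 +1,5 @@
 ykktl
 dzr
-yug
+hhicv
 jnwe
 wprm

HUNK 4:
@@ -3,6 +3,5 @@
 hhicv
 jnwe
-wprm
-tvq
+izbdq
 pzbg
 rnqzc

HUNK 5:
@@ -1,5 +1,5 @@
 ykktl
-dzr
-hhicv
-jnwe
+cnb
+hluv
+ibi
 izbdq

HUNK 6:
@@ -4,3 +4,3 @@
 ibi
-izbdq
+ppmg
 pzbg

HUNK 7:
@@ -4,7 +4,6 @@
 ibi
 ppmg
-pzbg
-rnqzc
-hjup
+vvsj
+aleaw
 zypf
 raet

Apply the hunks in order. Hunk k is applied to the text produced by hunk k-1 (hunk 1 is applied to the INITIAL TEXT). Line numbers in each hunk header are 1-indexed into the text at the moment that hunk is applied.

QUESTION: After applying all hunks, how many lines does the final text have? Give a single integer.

Answer: 12

Derivation:
Hunk 1: at line 8 remove [mic,vxaiv] add [zypf,raet,enahy] -> 13 lines: ykktl sbus jnwe wprm tvq pzbg rnqzc hjup zypf raet enahy iebv clv
Hunk 2: at line 1 remove [sbus] add [dzr,yug] -> 14 lines: ykktl dzr yug jnwe wprm tvq pzbg rnqzc hjup zypf raet enahy iebv clv
Hunk 3: at line 1 remove [yug] add [hhicv] -> 14 lines: ykktl dzr hhicv jnwe wprm tvq pzbg rnqzc hjup zypf raet enahy iebv clv
Hunk 4: at line 3 remove [wprm,tvq] add [izbdq] -> 13 lines: ykktl dzr hhicv jnwe izbdq pzbg rnqzc hjup zypf raet enahy iebv clv
Hunk 5: at line 1 remove [dzr,hhicv,jnwe] add [cnb,hluv,ibi] -> 13 lines: ykktl cnb hluv ibi izbdq pzbg rnqzc hjup zypf raet enahy iebv clv
Hunk 6: at line 4 remove [izbdq] add [ppmg] -> 13 lines: ykktl cnb hluv ibi ppmg pzbg rnqzc hjup zypf raet enahy iebv clv
Hunk 7: at line 4 remove [pzbg,rnqzc,hjup] add [vvsj,aleaw] -> 12 lines: ykktl cnb hluv ibi ppmg vvsj aleaw zypf raet enahy iebv clv
Final line count: 12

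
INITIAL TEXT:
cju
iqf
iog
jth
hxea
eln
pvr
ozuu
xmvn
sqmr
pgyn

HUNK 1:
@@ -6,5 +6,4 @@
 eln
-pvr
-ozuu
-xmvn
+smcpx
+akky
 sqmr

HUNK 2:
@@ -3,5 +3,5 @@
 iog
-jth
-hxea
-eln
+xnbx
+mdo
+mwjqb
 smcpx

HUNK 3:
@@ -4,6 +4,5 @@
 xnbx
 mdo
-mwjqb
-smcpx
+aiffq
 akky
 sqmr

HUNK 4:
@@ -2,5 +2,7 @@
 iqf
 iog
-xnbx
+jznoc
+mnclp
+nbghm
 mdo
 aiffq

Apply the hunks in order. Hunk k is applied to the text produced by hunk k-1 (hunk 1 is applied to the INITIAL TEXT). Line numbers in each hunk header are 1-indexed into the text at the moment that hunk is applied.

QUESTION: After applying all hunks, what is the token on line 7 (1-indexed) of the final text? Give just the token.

Answer: mdo

Derivation:
Hunk 1: at line 6 remove [pvr,ozuu,xmvn] add [smcpx,akky] -> 10 lines: cju iqf iog jth hxea eln smcpx akky sqmr pgyn
Hunk 2: at line 3 remove [jth,hxea,eln] add [xnbx,mdo,mwjqb] -> 10 lines: cju iqf iog xnbx mdo mwjqb smcpx akky sqmr pgyn
Hunk 3: at line 4 remove [mwjqb,smcpx] add [aiffq] -> 9 lines: cju iqf iog xnbx mdo aiffq akky sqmr pgyn
Hunk 4: at line 2 remove [xnbx] add [jznoc,mnclp,nbghm] -> 11 lines: cju iqf iog jznoc mnclp nbghm mdo aiffq akky sqmr pgyn
Final line 7: mdo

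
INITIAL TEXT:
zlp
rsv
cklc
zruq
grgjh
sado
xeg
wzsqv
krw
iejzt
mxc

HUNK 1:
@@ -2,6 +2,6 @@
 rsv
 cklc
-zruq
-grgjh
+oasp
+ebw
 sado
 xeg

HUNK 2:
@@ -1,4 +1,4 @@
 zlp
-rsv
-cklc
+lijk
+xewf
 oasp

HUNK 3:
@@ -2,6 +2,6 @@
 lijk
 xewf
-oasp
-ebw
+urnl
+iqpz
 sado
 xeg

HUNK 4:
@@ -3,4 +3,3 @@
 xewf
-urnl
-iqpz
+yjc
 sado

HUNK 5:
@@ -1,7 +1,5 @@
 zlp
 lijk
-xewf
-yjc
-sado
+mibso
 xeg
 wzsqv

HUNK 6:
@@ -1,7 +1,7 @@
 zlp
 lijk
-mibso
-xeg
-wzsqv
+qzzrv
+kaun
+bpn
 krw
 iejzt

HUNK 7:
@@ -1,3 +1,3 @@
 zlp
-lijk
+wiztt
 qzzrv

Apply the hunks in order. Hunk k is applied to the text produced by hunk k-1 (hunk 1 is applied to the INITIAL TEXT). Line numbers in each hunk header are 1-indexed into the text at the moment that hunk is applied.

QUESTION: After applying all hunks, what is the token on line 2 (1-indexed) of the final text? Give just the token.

Hunk 1: at line 2 remove [zruq,grgjh] add [oasp,ebw] -> 11 lines: zlp rsv cklc oasp ebw sado xeg wzsqv krw iejzt mxc
Hunk 2: at line 1 remove [rsv,cklc] add [lijk,xewf] -> 11 lines: zlp lijk xewf oasp ebw sado xeg wzsqv krw iejzt mxc
Hunk 3: at line 2 remove [oasp,ebw] add [urnl,iqpz] -> 11 lines: zlp lijk xewf urnl iqpz sado xeg wzsqv krw iejzt mxc
Hunk 4: at line 3 remove [urnl,iqpz] add [yjc] -> 10 lines: zlp lijk xewf yjc sado xeg wzsqv krw iejzt mxc
Hunk 5: at line 1 remove [xewf,yjc,sado] add [mibso] -> 8 lines: zlp lijk mibso xeg wzsqv krw iejzt mxc
Hunk 6: at line 1 remove [mibso,xeg,wzsqv] add [qzzrv,kaun,bpn] -> 8 lines: zlp lijk qzzrv kaun bpn krw iejzt mxc
Hunk 7: at line 1 remove [lijk] add [wiztt] -> 8 lines: zlp wiztt qzzrv kaun bpn krw iejzt mxc
Final line 2: wiztt

Answer: wiztt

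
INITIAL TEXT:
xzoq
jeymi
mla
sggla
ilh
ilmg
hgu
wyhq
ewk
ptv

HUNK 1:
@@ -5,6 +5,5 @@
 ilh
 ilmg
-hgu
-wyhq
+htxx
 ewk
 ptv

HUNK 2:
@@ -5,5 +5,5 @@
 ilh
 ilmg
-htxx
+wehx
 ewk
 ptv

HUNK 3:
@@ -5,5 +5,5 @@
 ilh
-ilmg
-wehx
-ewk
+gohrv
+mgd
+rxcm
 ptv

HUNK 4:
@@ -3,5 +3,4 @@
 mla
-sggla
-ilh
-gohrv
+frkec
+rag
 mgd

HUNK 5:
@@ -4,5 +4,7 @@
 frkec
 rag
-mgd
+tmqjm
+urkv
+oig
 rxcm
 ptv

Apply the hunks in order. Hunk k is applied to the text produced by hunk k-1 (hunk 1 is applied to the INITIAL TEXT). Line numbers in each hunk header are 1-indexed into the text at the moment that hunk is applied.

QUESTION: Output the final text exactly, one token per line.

Answer: xzoq
jeymi
mla
frkec
rag
tmqjm
urkv
oig
rxcm
ptv

Derivation:
Hunk 1: at line 5 remove [hgu,wyhq] add [htxx] -> 9 lines: xzoq jeymi mla sggla ilh ilmg htxx ewk ptv
Hunk 2: at line 5 remove [htxx] add [wehx] -> 9 lines: xzoq jeymi mla sggla ilh ilmg wehx ewk ptv
Hunk 3: at line 5 remove [ilmg,wehx,ewk] add [gohrv,mgd,rxcm] -> 9 lines: xzoq jeymi mla sggla ilh gohrv mgd rxcm ptv
Hunk 4: at line 3 remove [sggla,ilh,gohrv] add [frkec,rag] -> 8 lines: xzoq jeymi mla frkec rag mgd rxcm ptv
Hunk 5: at line 4 remove [mgd] add [tmqjm,urkv,oig] -> 10 lines: xzoq jeymi mla frkec rag tmqjm urkv oig rxcm ptv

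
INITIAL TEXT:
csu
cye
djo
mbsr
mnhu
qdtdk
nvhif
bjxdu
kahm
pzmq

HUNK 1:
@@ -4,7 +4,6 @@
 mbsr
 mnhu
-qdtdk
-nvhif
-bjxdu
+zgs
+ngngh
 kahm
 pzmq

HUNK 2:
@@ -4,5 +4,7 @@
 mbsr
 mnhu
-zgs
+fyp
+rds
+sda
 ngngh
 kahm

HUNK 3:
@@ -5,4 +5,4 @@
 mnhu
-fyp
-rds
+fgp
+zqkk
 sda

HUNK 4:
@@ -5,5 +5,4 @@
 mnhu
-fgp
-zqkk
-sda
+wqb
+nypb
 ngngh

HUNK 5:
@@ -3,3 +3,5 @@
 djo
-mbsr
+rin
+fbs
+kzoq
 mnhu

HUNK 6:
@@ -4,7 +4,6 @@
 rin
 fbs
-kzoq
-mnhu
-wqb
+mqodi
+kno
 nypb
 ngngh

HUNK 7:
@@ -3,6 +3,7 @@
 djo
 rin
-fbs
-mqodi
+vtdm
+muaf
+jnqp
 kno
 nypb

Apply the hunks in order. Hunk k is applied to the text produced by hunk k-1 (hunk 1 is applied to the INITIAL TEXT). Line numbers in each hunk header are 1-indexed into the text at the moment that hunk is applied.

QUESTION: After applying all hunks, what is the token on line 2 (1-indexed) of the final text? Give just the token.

Answer: cye

Derivation:
Hunk 1: at line 4 remove [qdtdk,nvhif,bjxdu] add [zgs,ngngh] -> 9 lines: csu cye djo mbsr mnhu zgs ngngh kahm pzmq
Hunk 2: at line 4 remove [zgs] add [fyp,rds,sda] -> 11 lines: csu cye djo mbsr mnhu fyp rds sda ngngh kahm pzmq
Hunk 3: at line 5 remove [fyp,rds] add [fgp,zqkk] -> 11 lines: csu cye djo mbsr mnhu fgp zqkk sda ngngh kahm pzmq
Hunk 4: at line 5 remove [fgp,zqkk,sda] add [wqb,nypb] -> 10 lines: csu cye djo mbsr mnhu wqb nypb ngngh kahm pzmq
Hunk 5: at line 3 remove [mbsr] add [rin,fbs,kzoq] -> 12 lines: csu cye djo rin fbs kzoq mnhu wqb nypb ngngh kahm pzmq
Hunk 6: at line 4 remove [kzoq,mnhu,wqb] add [mqodi,kno] -> 11 lines: csu cye djo rin fbs mqodi kno nypb ngngh kahm pzmq
Hunk 7: at line 3 remove [fbs,mqodi] add [vtdm,muaf,jnqp] -> 12 lines: csu cye djo rin vtdm muaf jnqp kno nypb ngngh kahm pzmq
Final line 2: cye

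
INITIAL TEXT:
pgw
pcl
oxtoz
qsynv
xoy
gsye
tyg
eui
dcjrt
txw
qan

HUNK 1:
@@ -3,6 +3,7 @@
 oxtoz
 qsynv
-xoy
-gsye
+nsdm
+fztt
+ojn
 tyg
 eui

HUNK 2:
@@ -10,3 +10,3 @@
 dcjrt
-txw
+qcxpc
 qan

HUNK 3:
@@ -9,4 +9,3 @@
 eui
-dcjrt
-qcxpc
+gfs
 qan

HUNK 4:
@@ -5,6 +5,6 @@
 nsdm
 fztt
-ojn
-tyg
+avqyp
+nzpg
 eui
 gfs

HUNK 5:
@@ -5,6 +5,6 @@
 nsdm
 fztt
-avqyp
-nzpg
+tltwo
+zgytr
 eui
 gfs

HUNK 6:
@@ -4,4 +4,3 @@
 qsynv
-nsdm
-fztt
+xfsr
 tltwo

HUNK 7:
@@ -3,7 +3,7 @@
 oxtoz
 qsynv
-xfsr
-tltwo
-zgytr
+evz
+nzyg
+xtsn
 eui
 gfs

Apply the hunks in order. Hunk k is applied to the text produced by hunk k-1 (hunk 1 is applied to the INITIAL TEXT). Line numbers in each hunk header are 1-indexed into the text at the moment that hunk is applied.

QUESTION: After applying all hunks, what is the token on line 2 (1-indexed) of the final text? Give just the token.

Answer: pcl

Derivation:
Hunk 1: at line 3 remove [xoy,gsye] add [nsdm,fztt,ojn] -> 12 lines: pgw pcl oxtoz qsynv nsdm fztt ojn tyg eui dcjrt txw qan
Hunk 2: at line 10 remove [txw] add [qcxpc] -> 12 lines: pgw pcl oxtoz qsynv nsdm fztt ojn tyg eui dcjrt qcxpc qan
Hunk 3: at line 9 remove [dcjrt,qcxpc] add [gfs] -> 11 lines: pgw pcl oxtoz qsynv nsdm fztt ojn tyg eui gfs qan
Hunk 4: at line 5 remove [ojn,tyg] add [avqyp,nzpg] -> 11 lines: pgw pcl oxtoz qsynv nsdm fztt avqyp nzpg eui gfs qan
Hunk 5: at line 5 remove [avqyp,nzpg] add [tltwo,zgytr] -> 11 lines: pgw pcl oxtoz qsynv nsdm fztt tltwo zgytr eui gfs qan
Hunk 6: at line 4 remove [nsdm,fztt] add [xfsr] -> 10 lines: pgw pcl oxtoz qsynv xfsr tltwo zgytr eui gfs qan
Hunk 7: at line 3 remove [xfsr,tltwo,zgytr] add [evz,nzyg,xtsn] -> 10 lines: pgw pcl oxtoz qsynv evz nzyg xtsn eui gfs qan
Final line 2: pcl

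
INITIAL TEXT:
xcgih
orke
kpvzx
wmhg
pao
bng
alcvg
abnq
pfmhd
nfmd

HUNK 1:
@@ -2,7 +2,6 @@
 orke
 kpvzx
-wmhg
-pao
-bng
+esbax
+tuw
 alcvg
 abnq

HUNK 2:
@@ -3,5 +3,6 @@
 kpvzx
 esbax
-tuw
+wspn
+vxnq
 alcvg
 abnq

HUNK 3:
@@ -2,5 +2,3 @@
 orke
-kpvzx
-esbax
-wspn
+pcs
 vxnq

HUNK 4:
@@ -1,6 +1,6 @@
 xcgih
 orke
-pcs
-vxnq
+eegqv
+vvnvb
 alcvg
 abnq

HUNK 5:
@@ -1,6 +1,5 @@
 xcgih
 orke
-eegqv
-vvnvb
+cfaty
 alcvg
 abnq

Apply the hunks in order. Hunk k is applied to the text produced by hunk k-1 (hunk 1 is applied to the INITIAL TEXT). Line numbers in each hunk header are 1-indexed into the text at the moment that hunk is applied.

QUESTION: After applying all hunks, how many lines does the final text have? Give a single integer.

Answer: 7

Derivation:
Hunk 1: at line 2 remove [wmhg,pao,bng] add [esbax,tuw] -> 9 lines: xcgih orke kpvzx esbax tuw alcvg abnq pfmhd nfmd
Hunk 2: at line 3 remove [tuw] add [wspn,vxnq] -> 10 lines: xcgih orke kpvzx esbax wspn vxnq alcvg abnq pfmhd nfmd
Hunk 3: at line 2 remove [kpvzx,esbax,wspn] add [pcs] -> 8 lines: xcgih orke pcs vxnq alcvg abnq pfmhd nfmd
Hunk 4: at line 1 remove [pcs,vxnq] add [eegqv,vvnvb] -> 8 lines: xcgih orke eegqv vvnvb alcvg abnq pfmhd nfmd
Hunk 5: at line 1 remove [eegqv,vvnvb] add [cfaty] -> 7 lines: xcgih orke cfaty alcvg abnq pfmhd nfmd
Final line count: 7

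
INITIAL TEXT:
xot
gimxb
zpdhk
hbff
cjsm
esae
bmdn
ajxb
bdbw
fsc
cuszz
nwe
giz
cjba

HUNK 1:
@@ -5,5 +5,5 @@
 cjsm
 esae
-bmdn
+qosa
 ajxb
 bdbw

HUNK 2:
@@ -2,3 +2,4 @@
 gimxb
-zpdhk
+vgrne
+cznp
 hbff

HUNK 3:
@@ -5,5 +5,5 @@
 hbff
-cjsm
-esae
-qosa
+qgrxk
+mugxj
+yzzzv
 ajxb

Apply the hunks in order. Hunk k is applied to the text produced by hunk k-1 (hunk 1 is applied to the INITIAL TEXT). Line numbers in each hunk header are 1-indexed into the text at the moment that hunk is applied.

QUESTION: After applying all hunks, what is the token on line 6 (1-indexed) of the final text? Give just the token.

Hunk 1: at line 5 remove [bmdn] add [qosa] -> 14 lines: xot gimxb zpdhk hbff cjsm esae qosa ajxb bdbw fsc cuszz nwe giz cjba
Hunk 2: at line 2 remove [zpdhk] add [vgrne,cznp] -> 15 lines: xot gimxb vgrne cznp hbff cjsm esae qosa ajxb bdbw fsc cuszz nwe giz cjba
Hunk 3: at line 5 remove [cjsm,esae,qosa] add [qgrxk,mugxj,yzzzv] -> 15 lines: xot gimxb vgrne cznp hbff qgrxk mugxj yzzzv ajxb bdbw fsc cuszz nwe giz cjba
Final line 6: qgrxk

Answer: qgrxk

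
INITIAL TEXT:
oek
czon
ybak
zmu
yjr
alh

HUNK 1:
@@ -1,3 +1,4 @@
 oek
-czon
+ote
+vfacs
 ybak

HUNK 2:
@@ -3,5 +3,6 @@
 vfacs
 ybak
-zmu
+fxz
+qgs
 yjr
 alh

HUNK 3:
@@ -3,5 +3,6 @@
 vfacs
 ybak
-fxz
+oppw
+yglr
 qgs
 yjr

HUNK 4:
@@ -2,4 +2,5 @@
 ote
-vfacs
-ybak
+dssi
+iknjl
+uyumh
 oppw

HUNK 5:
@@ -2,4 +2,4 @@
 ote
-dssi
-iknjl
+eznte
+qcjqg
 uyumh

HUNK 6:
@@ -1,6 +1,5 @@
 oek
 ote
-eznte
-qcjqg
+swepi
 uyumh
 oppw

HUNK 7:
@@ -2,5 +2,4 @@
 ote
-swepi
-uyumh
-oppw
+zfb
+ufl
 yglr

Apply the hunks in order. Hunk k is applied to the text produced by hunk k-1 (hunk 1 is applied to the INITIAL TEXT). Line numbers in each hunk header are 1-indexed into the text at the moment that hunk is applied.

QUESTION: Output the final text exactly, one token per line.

Answer: oek
ote
zfb
ufl
yglr
qgs
yjr
alh

Derivation:
Hunk 1: at line 1 remove [czon] add [ote,vfacs] -> 7 lines: oek ote vfacs ybak zmu yjr alh
Hunk 2: at line 3 remove [zmu] add [fxz,qgs] -> 8 lines: oek ote vfacs ybak fxz qgs yjr alh
Hunk 3: at line 3 remove [fxz] add [oppw,yglr] -> 9 lines: oek ote vfacs ybak oppw yglr qgs yjr alh
Hunk 4: at line 2 remove [vfacs,ybak] add [dssi,iknjl,uyumh] -> 10 lines: oek ote dssi iknjl uyumh oppw yglr qgs yjr alh
Hunk 5: at line 2 remove [dssi,iknjl] add [eznte,qcjqg] -> 10 lines: oek ote eznte qcjqg uyumh oppw yglr qgs yjr alh
Hunk 6: at line 1 remove [eznte,qcjqg] add [swepi] -> 9 lines: oek ote swepi uyumh oppw yglr qgs yjr alh
Hunk 7: at line 2 remove [swepi,uyumh,oppw] add [zfb,ufl] -> 8 lines: oek ote zfb ufl yglr qgs yjr alh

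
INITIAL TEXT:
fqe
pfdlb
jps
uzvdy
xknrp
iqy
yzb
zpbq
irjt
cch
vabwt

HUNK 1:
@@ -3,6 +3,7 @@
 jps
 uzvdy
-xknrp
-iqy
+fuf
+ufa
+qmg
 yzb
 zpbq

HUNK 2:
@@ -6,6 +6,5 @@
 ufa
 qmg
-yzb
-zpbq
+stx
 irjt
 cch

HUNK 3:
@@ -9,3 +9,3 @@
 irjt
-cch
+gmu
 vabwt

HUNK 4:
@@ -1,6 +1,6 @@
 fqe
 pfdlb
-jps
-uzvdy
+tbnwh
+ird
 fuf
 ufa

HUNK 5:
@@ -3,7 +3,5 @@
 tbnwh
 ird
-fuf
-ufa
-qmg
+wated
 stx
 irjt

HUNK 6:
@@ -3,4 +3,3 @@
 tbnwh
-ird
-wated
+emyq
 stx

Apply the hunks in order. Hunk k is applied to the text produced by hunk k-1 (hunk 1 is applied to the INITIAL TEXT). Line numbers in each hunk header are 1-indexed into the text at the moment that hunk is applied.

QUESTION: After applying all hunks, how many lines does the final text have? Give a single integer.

Answer: 8

Derivation:
Hunk 1: at line 3 remove [xknrp,iqy] add [fuf,ufa,qmg] -> 12 lines: fqe pfdlb jps uzvdy fuf ufa qmg yzb zpbq irjt cch vabwt
Hunk 2: at line 6 remove [yzb,zpbq] add [stx] -> 11 lines: fqe pfdlb jps uzvdy fuf ufa qmg stx irjt cch vabwt
Hunk 3: at line 9 remove [cch] add [gmu] -> 11 lines: fqe pfdlb jps uzvdy fuf ufa qmg stx irjt gmu vabwt
Hunk 4: at line 1 remove [jps,uzvdy] add [tbnwh,ird] -> 11 lines: fqe pfdlb tbnwh ird fuf ufa qmg stx irjt gmu vabwt
Hunk 5: at line 3 remove [fuf,ufa,qmg] add [wated] -> 9 lines: fqe pfdlb tbnwh ird wated stx irjt gmu vabwt
Hunk 6: at line 3 remove [ird,wated] add [emyq] -> 8 lines: fqe pfdlb tbnwh emyq stx irjt gmu vabwt
Final line count: 8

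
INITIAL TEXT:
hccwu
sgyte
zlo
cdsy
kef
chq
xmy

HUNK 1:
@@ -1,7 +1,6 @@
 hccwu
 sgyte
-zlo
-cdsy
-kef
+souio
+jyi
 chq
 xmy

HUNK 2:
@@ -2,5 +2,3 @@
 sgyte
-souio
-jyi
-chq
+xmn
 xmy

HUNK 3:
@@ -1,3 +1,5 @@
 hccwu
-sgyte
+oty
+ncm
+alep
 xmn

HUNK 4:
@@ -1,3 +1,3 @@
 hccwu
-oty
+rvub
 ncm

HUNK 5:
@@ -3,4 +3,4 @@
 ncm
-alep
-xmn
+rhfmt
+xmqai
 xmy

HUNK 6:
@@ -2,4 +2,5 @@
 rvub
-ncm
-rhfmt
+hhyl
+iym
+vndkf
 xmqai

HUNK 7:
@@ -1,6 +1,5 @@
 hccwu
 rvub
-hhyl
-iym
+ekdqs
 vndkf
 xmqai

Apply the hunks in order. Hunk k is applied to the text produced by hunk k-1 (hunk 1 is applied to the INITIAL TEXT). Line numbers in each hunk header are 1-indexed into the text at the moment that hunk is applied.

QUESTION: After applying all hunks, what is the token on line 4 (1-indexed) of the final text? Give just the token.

Answer: vndkf

Derivation:
Hunk 1: at line 1 remove [zlo,cdsy,kef] add [souio,jyi] -> 6 lines: hccwu sgyte souio jyi chq xmy
Hunk 2: at line 2 remove [souio,jyi,chq] add [xmn] -> 4 lines: hccwu sgyte xmn xmy
Hunk 3: at line 1 remove [sgyte] add [oty,ncm,alep] -> 6 lines: hccwu oty ncm alep xmn xmy
Hunk 4: at line 1 remove [oty] add [rvub] -> 6 lines: hccwu rvub ncm alep xmn xmy
Hunk 5: at line 3 remove [alep,xmn] add [rhfmt,xmqai] -> 6 lines: hccwu rvub ncm rhfmt xmqai xmy
Hunk 6: at line 2 remove [ncm,rhfmt] add [hhyl,iym,vndkf] -> 7 lines: hccwu rvub hhyl iym vndkf xmqai xmy
Hunk 7: at line 1 remove [hhyl,iym] add [ekdqs] -> 6 lines: hccwu rvub ekdqs vndkf xmqai xmy
Final line 4: vndkf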